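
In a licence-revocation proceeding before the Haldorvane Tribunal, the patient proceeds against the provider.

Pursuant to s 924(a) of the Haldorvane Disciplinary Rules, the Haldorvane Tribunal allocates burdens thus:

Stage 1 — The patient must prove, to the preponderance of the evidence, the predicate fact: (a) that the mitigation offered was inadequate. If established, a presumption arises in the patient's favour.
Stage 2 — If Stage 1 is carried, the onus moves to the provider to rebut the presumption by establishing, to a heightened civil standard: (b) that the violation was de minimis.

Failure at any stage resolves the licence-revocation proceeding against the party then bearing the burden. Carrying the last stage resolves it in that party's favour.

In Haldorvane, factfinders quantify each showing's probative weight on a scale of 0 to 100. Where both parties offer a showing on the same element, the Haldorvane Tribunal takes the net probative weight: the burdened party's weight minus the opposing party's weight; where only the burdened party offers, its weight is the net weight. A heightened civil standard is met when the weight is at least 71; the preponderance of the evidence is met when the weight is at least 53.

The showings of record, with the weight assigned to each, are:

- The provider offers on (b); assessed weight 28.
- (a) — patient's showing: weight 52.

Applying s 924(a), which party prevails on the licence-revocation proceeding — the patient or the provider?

Stage 1 (patient, the preponderance of the evidence, weight is at least 53): (a) 52 < 53 — fails.
  Not every element is met, so the patient fails to carry Stage 1.
The provider prevails.

provider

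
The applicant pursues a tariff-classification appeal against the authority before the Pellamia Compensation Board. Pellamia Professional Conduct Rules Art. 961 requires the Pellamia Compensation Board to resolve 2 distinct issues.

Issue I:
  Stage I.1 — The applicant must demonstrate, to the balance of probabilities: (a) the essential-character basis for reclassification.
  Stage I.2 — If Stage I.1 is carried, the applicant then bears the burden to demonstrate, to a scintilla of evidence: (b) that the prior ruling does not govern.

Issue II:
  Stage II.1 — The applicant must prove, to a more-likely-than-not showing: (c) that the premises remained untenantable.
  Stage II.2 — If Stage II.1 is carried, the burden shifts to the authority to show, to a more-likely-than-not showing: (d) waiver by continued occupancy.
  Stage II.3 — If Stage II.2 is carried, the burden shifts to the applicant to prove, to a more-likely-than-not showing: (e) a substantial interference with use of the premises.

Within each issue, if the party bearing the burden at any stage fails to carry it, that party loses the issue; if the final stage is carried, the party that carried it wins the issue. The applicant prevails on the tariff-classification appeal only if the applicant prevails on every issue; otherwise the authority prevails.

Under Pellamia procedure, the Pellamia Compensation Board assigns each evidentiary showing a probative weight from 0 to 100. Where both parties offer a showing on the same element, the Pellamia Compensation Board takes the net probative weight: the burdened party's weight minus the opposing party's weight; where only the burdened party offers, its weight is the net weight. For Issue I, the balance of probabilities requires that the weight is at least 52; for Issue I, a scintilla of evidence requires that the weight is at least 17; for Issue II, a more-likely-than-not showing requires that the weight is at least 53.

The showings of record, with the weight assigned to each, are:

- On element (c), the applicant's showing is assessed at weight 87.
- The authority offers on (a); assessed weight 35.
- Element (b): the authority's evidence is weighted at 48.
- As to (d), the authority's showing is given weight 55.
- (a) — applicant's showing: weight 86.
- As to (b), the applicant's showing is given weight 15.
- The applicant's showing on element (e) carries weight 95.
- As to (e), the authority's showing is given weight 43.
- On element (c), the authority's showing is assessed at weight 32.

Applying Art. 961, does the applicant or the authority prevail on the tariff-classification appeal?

— Issue I —
Stage I.1 — burden on applicant; standard: the balance of probabilities (weight is at least 52).
    (a): 86 − 35 = 51 < 52 [not met]
  Stage I.1 not carried; the applicant fails its burden.
The authority prevails on this issue.
— Issue II —
At Stage II.1 the applicant must meet a more-likely-than-not showing (weight is at least 53): on (c) the weight is 87 less the opposing 32 gives net 55, ≥ 53, so (c) meets the standard.
  Stage II.1 is satisfied; the onus moves to the authority.
At Stage II.2 the authority must meet a more-likely-than-not showing (weight is at least 53): on (d) the weight is 55, which does reach 53, so (d) meets the standard.
  Stage II.2 carried; the burden shifts to the applicant.
At Stage II.3 the applicant must meet a more-likely-than-not showing (weight is at least 53): on (e) the weight is 95 less the opposing 43 gives net 52, < 53, so (e) does not meet the standard.
  The applicant does not carry Stage II.3.
So the authority prevails on this issue.
Per-issue: Issue I → authority; Issue II → authority. The applicant must prevail on every issue; overall, the authority prevails.

authority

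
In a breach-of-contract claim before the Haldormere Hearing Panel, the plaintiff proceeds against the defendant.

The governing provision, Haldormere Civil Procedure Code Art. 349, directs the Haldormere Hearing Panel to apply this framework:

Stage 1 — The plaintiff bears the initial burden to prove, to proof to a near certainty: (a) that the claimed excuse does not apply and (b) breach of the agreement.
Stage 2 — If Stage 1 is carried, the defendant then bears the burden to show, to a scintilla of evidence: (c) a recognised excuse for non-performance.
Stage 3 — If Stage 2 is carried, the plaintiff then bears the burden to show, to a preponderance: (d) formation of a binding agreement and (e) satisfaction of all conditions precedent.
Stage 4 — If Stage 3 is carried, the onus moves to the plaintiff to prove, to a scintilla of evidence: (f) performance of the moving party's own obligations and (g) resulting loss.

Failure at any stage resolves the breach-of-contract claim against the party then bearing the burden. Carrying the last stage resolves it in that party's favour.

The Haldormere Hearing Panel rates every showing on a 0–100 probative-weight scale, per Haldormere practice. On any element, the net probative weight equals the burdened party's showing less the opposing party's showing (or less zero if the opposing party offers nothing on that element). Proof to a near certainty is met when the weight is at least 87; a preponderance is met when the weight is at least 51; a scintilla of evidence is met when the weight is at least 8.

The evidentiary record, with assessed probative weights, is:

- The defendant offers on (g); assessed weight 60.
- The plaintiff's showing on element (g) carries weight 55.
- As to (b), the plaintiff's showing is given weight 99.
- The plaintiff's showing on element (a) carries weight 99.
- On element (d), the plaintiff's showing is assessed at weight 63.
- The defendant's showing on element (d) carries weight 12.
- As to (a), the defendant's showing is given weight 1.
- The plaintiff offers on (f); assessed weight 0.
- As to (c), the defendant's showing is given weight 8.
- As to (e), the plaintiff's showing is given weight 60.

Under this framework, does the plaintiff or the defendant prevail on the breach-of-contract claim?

Stage 1 (plaintiff, proof to a near certainty, weight is at least 87): (a) net 99−1=98 ≥ 87 — meets; (b) 99 ≥ 87 — meets.
  Stage 1 is satisfied; the onus moves to the defendant.
Stage 2 (defendant, a scintilla of evidence, weight is at least 8): (c) 8 ≥ 8 — meets.
  All elements met. The burden passes to the plaintiff.
Stage 3 (plaintiff, a preponderance, weight is at least 51): (d) net 63−12=51 ≥ 51 — meets; (e) 60 ≥ 51 — meets.
  Stage 3 is satisfied; the plaintiff continues to bear the burden.
Stage 4 (plaintiff, a scintilla of evidence, weight is at least 8): (f) 0 < 8 — fails; (g) net 55−60=-5 < 8 — fails.
  The plaintiff does not carry Stage 4.
So the defendant prevails.

defendant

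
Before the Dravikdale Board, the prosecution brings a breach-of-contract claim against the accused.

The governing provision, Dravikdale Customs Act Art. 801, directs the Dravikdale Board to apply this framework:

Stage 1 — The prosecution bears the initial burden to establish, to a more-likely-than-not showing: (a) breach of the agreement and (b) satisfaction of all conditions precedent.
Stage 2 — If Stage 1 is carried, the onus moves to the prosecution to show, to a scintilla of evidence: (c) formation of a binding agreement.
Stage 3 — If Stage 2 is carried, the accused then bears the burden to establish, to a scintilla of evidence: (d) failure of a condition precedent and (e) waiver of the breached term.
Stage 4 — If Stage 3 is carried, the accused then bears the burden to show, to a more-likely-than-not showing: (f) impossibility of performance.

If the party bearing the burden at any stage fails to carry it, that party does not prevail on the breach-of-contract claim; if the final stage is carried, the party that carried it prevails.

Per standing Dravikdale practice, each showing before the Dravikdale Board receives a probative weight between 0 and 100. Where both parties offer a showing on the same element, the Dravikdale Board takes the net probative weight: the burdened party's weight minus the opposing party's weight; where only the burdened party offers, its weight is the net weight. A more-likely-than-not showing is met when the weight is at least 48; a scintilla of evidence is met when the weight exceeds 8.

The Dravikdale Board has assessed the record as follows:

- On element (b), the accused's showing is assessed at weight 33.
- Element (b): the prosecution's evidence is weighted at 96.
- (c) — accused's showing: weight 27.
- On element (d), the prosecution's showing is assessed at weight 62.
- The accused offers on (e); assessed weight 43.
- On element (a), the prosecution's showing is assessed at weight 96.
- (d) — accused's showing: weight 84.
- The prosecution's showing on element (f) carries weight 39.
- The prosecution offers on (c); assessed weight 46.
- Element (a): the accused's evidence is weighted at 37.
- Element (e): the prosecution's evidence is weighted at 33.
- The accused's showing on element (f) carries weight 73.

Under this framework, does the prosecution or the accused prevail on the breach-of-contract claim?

Stage 1 — burden on prosecution; standard: a more-likely-than-not showing (weight is at least 48).
    (a): 96 − 37 = 59 ≥ 48 [met]
    (b): 96 − 33 = 63 ≥ 48 [met]
  All elements met. The prosecution retains the burden for Stage 2.
Stage 2 — burden on prosecution; standard: a scintilla of evidence (weight exceeds 8).
    (c): 46 − 27 = 19 > 8 [met]
  All elements met. The burden passes to the accused.
Stage 3 — burden on accused; standard: a scintilla of evidence (weight exceeds 8).
    (d): 84 − 62 = 22 > 8 [met]
    (e): 43 − 33 = 10 > 8 [met]
  Stage 3 is satisfied; the accused continues to bear the burden.
Stage 4 — burden on accused; standard: a more-likely-than-not showing (weight is at least 48).
    (f): 73 − 39 = 34 < 48 [not met]
  The accused does not carry Stage 4.
So the prosecution prevails.

prosecution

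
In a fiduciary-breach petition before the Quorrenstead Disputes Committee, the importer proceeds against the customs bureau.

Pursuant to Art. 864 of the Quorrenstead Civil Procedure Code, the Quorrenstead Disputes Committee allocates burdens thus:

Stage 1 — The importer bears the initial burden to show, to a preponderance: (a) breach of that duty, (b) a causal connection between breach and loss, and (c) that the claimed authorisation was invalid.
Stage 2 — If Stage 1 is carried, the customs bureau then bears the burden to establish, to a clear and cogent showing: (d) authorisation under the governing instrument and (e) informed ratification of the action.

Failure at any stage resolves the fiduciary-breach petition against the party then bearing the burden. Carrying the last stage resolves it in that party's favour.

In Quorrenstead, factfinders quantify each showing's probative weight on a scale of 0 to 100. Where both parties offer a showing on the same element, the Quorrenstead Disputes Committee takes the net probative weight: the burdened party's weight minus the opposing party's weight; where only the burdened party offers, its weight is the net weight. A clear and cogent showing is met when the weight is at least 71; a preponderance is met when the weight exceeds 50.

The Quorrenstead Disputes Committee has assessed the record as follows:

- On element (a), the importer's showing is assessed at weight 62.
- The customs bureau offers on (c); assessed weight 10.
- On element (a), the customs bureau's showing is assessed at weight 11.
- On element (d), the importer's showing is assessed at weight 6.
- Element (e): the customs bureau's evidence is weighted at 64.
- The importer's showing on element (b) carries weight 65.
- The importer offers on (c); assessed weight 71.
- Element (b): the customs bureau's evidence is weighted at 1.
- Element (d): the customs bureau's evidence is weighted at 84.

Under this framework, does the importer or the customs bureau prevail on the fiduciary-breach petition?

At Stage 1 the importer must meet a preponderance (weight exceeds 50): on (a) the weight is 62 less the opposing 11 gives net 51, which does exceed 50, so (a) meets the standard; on (b) the weight is 65 less the opposing 1 gives net 64, which does exceed 50, so (b) meets the standard; on (c) the weight is 71 less the opposing 10 gives net 61, which does exceed 50, so (c) meets the standard.
  Stage 1 carried; the burden shifts to the customs bureau.
At Stage 2 the customs bureau must meet a clear and cogent showing (weight is at least 71): on (d) the weight is 84 less the opposing 6 gives net 78, which does reach 71, so (d) meets the standard; on (e) the weight is 64, which does not reach 71, so (e) does not meet the standard.
  The customs bureau does not carry Stage 2.
The importer prevails.

importer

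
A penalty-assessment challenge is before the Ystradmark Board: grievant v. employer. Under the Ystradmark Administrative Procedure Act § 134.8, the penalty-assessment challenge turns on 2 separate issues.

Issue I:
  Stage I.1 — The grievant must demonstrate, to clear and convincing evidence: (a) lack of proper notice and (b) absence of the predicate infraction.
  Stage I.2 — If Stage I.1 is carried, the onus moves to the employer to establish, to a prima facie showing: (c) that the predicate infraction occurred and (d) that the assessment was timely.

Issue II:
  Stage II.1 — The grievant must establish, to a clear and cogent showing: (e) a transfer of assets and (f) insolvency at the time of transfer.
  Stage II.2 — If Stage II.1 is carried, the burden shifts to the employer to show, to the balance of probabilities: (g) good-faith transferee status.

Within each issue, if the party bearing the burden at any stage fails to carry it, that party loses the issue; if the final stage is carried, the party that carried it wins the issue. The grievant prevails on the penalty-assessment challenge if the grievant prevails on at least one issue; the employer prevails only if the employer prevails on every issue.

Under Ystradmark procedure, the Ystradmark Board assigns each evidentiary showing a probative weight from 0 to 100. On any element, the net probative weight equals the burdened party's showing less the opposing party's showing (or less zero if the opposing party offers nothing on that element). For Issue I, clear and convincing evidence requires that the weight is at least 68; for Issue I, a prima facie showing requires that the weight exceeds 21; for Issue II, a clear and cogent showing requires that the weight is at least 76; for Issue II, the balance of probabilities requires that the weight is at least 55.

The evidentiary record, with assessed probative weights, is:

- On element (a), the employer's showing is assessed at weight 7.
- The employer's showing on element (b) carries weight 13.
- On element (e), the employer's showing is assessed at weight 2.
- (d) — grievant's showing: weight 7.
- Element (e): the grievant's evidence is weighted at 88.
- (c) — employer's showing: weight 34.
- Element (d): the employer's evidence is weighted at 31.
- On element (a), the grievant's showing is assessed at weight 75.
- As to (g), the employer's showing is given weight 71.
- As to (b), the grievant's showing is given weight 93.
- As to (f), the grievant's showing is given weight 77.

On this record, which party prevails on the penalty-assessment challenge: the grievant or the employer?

— Issue I —
At Stage I.1 the grievant must meet clear and convincing evidence (weight is at least 68): on (a) the weight is 75 less the opposing 7 gives net 68, ≥ 68, so (a) meets the standard; on (b) the weight is 93 less the opposing 13 gives net 80, ≥ 68, so (b) meets the standard.
  Stage I.1 carried; the burden shifts to the employer.
At Stage I.2 the employer must meet a prima facie showing (weight exceeds 21): on (c) the weight is 34, which does exceed 21, so (c) meets the standard; on (d) the weight is 31 less the opposing 7 gives net 24, > 21, so (d) meets the standard.
  Stage I.2 carried; the final stage is satisfied.
Every stage carried; the employer prevails on this issue.
— Issue II —
Stage II.1 (grievant, a clear and cogent showing, weight is at least 76): (e) net 88−2=86 ≥ 76 — meets; (f) 77 ≥ 76 — meets.
  Stage II.1 is satisfied; the onus moves to the employer.
Stage II.2 (employer, the balance of probabilities, weight is at least 55): (g) 71 ≥ 55 — meets.
  The employer carries the last stage.
All stages carried — the employer prevails on this issue.
Per-issue: Issue I → employer; Issue II → employer. The grievant must prevail on at least one issue; overall, the employer prevails.

employer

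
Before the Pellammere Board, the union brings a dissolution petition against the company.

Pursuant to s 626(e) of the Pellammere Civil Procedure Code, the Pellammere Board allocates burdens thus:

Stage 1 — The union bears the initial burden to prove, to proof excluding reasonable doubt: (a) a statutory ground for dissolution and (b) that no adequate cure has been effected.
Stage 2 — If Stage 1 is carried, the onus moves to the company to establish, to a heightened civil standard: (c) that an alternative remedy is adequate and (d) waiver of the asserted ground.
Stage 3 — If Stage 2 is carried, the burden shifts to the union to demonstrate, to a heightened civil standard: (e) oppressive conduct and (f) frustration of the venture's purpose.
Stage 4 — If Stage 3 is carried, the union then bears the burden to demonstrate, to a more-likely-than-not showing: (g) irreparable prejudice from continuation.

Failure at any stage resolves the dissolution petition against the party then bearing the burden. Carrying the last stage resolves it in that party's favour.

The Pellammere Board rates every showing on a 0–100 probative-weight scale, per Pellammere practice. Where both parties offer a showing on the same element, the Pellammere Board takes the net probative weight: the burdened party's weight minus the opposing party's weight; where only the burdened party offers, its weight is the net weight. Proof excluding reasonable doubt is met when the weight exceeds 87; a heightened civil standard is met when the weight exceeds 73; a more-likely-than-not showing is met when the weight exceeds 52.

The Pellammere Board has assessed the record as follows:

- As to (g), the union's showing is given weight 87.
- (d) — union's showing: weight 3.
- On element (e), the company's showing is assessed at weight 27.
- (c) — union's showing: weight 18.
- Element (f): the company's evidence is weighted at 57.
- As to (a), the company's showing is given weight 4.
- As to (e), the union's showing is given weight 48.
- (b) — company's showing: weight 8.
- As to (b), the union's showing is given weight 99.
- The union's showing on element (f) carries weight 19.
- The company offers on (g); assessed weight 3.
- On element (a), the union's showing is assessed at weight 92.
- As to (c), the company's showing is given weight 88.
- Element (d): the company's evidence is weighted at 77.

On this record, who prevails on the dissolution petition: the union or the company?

Stage 1 (union, proof excluding reasonable doubt, weight exceeds 87): (a) net 92−4=88 > 87 — meets; (b) net 99−8=91 > 87 — meets.
  All elements met. The burden passes to the company.
Stage 2 (company, a heightened civil standard, weight exceeds 73): (c) net 88−18=70 ≤ 73 — fails; (d) net 77−3=74 > 73 — meets.
  The company does not carry Stage 2.
The analysis ends at Stage 2; the union prevails.

union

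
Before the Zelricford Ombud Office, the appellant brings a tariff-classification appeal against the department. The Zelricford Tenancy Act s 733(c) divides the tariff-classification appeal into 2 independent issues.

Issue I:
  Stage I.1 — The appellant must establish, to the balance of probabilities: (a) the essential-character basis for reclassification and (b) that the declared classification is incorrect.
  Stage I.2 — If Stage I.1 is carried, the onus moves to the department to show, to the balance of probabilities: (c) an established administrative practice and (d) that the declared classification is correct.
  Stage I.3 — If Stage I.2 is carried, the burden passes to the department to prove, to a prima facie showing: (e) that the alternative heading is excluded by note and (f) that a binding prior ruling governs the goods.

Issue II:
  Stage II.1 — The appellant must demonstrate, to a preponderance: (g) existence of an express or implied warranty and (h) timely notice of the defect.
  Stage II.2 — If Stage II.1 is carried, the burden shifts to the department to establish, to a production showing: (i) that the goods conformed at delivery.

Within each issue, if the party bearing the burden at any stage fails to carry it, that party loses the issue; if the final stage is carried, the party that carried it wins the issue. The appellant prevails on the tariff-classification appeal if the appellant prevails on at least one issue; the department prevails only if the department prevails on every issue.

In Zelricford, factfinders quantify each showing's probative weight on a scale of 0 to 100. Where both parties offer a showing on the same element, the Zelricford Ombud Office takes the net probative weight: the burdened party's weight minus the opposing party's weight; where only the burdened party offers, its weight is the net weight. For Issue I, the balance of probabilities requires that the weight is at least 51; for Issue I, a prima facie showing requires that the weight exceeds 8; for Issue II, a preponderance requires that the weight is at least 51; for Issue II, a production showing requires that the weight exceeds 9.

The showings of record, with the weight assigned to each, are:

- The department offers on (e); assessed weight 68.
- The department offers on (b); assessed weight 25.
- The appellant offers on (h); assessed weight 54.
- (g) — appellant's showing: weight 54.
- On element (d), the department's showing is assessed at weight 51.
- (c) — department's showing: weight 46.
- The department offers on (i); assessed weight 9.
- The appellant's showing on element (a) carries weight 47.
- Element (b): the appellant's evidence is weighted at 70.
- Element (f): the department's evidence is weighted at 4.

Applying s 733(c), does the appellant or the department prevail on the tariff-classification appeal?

— Issue I —
Stage I.1 (appellant, the balance of probabilities, weight is at least 51): (a) 47 < 51 — fails; (b) net 70−25=45 < 51 — fails.
  The appellant does not carry Stage I.1.
The analysis ends at Stage I.1; the department prevails on this issue.
— Issue II —
At Stage II.1 the appellant must meet a preponderance (weight is at least 51): on (g) the weight is 54, which does reach 51, so (g) meets the standard; on (h) the weight is 54, which does reach 51, so (h) meets the standard.
  Stage II.1 is satisfied; the onus moves to the department.
At Stage II.2 the department must meet a production showing (weight exceeds 9): on (i) the weight is 9, which does not exceed 9, so (i) does not meet the standard.
  The department does not carry Stage II.2.
So the appellant prevails on this issue.
Per-issue: Issue I → department; Issue II → appellant. The appellant must prevail on at least one issue; overall, the appellant prevails.

appellant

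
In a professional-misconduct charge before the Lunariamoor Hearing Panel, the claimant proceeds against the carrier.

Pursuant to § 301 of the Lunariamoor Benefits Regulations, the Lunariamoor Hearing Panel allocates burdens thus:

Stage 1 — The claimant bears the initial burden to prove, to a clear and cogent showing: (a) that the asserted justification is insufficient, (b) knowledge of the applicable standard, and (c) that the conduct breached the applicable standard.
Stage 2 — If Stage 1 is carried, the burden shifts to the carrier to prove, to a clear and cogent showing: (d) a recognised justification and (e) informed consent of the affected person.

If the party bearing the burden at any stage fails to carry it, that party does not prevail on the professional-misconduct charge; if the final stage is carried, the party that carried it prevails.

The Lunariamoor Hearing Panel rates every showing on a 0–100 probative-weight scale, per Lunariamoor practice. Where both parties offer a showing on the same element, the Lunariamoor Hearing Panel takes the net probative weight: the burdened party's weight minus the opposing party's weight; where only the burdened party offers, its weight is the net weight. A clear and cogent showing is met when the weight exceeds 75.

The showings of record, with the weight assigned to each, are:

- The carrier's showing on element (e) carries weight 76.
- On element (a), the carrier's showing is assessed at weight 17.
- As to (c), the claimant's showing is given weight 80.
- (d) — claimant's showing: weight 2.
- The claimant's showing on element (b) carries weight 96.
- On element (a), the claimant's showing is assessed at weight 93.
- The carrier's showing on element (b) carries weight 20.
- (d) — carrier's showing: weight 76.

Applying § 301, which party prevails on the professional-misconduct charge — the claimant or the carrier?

claimant

Stage 1 — burden on claimant; standard: a clear and cogent showing (weight exceeds 75).
    (a): 93 − 17 = 76 > 75 [met]
    (b): 96 − 20 = 76 > 75 [met]
    (c): 80 > 75 [met]
  The claimant carries Stage 1; the carrier now bears the burden.
Stage 2 — burden on carrier; standard: a clear and cogent showing (weight exceeds 75).
    (d): 76 − 2 = 74 ≤ 75 [not met]
    (e): 76 > 75 [met]
  The carrier does not carry Stage 2.
The analysis ends at Stage 2; the claimant prevails.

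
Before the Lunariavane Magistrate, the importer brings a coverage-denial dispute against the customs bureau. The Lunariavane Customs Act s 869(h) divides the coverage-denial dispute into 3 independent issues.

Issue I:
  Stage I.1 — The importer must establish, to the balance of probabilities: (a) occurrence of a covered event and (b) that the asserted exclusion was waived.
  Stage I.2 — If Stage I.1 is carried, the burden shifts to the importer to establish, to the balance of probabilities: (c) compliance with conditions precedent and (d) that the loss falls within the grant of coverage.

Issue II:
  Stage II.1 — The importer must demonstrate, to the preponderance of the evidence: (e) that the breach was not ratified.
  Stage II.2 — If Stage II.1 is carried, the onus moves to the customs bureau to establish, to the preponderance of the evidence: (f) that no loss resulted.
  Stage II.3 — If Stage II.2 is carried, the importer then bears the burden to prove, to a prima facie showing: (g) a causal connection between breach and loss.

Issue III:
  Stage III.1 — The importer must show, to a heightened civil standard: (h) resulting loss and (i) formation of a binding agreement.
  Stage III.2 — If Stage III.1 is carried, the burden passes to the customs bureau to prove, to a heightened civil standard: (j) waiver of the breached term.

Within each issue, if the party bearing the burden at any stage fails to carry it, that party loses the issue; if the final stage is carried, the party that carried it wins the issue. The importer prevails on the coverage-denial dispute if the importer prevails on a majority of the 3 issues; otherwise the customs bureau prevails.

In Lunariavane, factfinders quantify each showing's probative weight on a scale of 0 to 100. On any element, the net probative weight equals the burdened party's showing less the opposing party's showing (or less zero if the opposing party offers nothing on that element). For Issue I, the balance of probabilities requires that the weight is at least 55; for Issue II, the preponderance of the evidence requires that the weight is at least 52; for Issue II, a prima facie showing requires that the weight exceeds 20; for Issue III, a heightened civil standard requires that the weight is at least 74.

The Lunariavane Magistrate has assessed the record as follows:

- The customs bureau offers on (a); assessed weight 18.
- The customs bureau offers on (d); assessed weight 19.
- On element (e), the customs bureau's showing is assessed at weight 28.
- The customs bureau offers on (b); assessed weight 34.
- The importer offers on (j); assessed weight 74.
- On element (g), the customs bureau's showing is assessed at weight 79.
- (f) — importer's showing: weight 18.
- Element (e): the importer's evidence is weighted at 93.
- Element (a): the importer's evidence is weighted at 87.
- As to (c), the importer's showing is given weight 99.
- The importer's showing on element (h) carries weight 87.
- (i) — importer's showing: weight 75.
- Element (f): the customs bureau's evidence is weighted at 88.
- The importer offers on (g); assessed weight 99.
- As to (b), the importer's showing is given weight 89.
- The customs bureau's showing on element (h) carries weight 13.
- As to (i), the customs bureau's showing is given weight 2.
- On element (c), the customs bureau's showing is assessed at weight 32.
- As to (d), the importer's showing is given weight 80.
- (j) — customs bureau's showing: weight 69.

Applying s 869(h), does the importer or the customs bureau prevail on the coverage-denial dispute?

— Issue I —
At Stage I.1 the importer must meet the balance of probabilities (weight is at least 55): on (a) the weight is 87 less the opposing 18 gives net 69, which does reach 55, so (a) meets the standard; on (b) the weight is 89 less the opposing 34 gives net 55, ≥ 55, so (b) meets the standard.
  Stage I.1 carried; the burden remains with the importer.
At Stage I.2 the importer must meet the balance of probabilities (weight is at least 55): on (c) the weight is 99 less the opposing 32 gives net 67, which does reach 55, so (c) meets the standard; on (d) the weight is 80 less the opposing 19 gives net 61, which does reach 55, so (d) meets the standard.
  Stage I.2 carried; the final stage is satisfied.
With every stage satisfied, the importer prevails on this issue.
— Issue II —
Stage II.1 — burden on importer; standard: the preponderance of the evidence (weight is at least 52).
    (e): 93 − 28 = 65 ≥ 52 [met]
  The importer carries Stage II.1; the customs bureau now bears the burden.
Stage II.2 — burden on customs bureau; standard: the preponderance of the evidence (weight is at least 52).
    (f): 88 − 18 = 70 ≥ 52 [met]
  Stage II.2 is satisfied; the onus moves to the importer.
Stage II.3 — burden on importer; standard: a prima facie showing (weight exceeds 20).
    (g): 99 − 79 = 20 ≤ 20 [not met]
  Stage II.3 not carried; the importer fails its burden.
The customs bureau prevails on this issue.
— Issue III —
Stage III.1 (importer, a heightened civil standard, weight is at least 74): (h) net 87−13=74 ≥ 74 — meets; (i) net 75−2=73 < 74 — fails.
  The importer does not carry Stage III.1.
The analysis ends at Stage III.1; the customs bureau prevails on this issue.
Per-issue: Issue I → importer; Issue II → customs bureau; Issue III → customs bureau. The importer must prevail on a majority of issues; overall, the customs bureau prevails.

customs bureau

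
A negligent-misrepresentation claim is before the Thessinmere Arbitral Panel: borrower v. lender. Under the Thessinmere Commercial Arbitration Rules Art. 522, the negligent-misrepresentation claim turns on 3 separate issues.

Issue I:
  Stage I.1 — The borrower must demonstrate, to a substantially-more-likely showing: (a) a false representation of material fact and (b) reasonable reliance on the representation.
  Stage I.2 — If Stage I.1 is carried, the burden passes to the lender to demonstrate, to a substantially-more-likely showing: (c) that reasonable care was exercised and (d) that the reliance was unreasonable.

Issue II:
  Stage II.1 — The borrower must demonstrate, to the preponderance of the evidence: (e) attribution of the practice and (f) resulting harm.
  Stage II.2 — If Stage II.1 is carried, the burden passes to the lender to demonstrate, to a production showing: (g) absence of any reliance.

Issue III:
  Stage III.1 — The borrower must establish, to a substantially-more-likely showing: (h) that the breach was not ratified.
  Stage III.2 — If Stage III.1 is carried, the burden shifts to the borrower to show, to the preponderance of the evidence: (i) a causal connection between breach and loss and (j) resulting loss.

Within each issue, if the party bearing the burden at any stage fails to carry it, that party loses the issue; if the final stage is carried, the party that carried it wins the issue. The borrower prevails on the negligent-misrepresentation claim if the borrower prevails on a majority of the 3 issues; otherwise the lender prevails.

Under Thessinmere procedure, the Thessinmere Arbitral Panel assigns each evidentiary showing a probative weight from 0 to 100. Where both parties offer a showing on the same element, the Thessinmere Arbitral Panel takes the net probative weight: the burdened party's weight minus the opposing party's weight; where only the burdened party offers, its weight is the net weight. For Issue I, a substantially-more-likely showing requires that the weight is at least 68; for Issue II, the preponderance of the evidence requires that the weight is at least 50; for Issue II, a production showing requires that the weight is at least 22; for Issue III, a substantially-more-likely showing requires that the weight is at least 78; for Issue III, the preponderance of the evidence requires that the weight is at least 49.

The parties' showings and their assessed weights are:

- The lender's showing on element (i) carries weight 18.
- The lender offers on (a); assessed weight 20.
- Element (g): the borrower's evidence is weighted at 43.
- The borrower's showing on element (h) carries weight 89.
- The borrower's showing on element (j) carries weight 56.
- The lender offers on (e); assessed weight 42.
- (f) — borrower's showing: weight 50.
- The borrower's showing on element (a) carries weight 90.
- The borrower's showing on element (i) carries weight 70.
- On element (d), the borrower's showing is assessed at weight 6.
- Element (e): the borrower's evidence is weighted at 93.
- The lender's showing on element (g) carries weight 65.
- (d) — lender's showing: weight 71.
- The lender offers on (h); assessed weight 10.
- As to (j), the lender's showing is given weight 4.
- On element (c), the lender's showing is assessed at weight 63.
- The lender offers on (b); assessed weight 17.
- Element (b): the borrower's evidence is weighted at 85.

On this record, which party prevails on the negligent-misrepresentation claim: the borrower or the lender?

— Issue I —
Stage I.1 (borrower, a substantially-more-likely showing, weight is at least 68): (a) net 90−20=70 ≥ 68 — meets; (b) net 85−17=68 ≥ 68 — meets.
  All elements met. The burden passes to the lender.
Stage I.2 (lender, a substantially-more-likely showing, weight is at least 68): (c) 63 < 68 — fails; (d) net 71−6=65 < 68 — fails.
  The lender does not carry Stage I.2.
The borrower prevails on this issue.
— Issue II —
Stage II.1 (borrower, the preponderance of the evidence, weight is at least 50): (e) net 93−42=51 ≥ 50 — meets; (f) 50 ≥ 50 — meets.
  Stage II.1 carried; the burden shifts to the lender.
Stage II.2 (lender, a production showing, weight is at least 22): (g) net 65−43=22 ≥ 22 — meets.
  The lender carries the last stage.
All stages carried — the lender prevails on this issue.
— Issue III —
Stage III.1 — burden on borrower; standard: a substantially-more-likely showing (weight is at least 78).
    (h): 89 − 10 = 79 ≥ 78 [met]
  Stage III.1 is satisfied; the borrower continues to bear the burden.
Stage III.2 — burden on borrower; standard: the preponderance of the evidence (weight is at least 49).
    (i): 70 − 18 = 52 ≥ 49 [met]
    (j): 56 − 4 = 52 ≥ 49 [met]
  Stage III.2 carried; the final stage is satisfied.
All stages carried — the borrower prevails on this issue.
Per-issue: Issue I → borrower; Issue II → lender; Issue III → borrower. The borrower must prevail on a majority of issues; overall, the borrower prevails.

borrower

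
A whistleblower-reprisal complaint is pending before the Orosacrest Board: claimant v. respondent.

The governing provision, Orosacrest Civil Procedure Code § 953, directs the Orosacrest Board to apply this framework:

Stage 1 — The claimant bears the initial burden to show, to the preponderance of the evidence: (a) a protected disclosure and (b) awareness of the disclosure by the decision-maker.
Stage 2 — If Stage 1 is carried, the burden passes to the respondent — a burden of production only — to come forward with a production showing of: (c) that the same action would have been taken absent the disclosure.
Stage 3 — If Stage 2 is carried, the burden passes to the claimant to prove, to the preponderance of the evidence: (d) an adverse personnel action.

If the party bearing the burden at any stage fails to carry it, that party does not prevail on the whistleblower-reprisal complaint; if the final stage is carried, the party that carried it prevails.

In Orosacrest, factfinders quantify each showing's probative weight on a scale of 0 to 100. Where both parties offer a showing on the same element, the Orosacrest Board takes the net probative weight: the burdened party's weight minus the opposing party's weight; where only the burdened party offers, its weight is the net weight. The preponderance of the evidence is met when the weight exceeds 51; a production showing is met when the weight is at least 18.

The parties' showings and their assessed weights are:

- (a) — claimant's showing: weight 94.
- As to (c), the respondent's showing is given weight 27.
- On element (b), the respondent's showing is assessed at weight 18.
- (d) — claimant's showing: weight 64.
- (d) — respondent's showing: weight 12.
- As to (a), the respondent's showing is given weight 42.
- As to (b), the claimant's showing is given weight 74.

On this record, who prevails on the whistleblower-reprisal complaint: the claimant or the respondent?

claimant

Stage 1 — burden on claimant; standard: the preponderance of the evidence (weight exceeds 51).
    (a): 94 − 42 = 52 > 51 [met]
    (b): 74 − 18 = 56 > 51 [met]
  All elements met. The burden passes to the respondent.
Stage 2 — burden on respondent; standard: a production showing (weight is at least 18).
    (c): 27 ≥ 18 [met]
  The respondent carries Stage 2; the claimant now bears the burden.
Stage 3 — burden on claimant; standard: the preponderance of the evidence (weight exceeds 51).
    (d): 64 − 12 = 52 > 51 [met]
  The claimant carries the last stage.
All stages carried — the claimant prevails.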